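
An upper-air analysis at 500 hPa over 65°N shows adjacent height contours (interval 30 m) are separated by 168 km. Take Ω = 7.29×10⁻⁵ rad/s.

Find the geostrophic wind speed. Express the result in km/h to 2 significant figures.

Coriolis parameter at 65°N:
f = 2Ω sin φ = 2 × 7.29×10⁻⁵ × sin 65° = 1.32×10⁻⁴ s⁻¹
Height gradient: |∂Z/∂n| = 30 m / 168000 m = 1.79×10⁻⁴
On a pressure surface, geostrophic balance gives V_g = (g/f)|∂Z/∂n|:
V_g = 9.81 × 1.79×10⁻⁴ / 1.32×10⁻⁴ = 13.3 m/s
Converting: 13.3 m/s × 3.6 = 48 km/h

48 km/h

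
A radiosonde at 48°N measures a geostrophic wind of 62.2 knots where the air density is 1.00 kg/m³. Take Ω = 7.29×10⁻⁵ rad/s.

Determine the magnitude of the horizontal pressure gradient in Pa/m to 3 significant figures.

3.47×10⁻³ Pa/m

Coriolis parameter at 48°N:
f = 2Ω sin φ = 2 × 7.29×10⁻⁵ × sin 48° = 1.08×10⁻⁴ s⁻¹
Wind speed in SI: 62.2 knots = 32.0 m/s
Geostrophic balance rearranged: |∂P/∂n| = f ρ V_g
|∂P/∂n| = 1.08×10⁻⁴ × 1.00 × 32.0 = 3.47×10⁻³ Pa/m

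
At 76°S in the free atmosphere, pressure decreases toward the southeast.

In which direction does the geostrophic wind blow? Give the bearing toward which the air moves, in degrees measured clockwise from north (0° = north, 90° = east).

045°

The pressure-gradient force points toward the southeast (bearing 135°).
Geostrophic balance: in the Southern Hemisphere the Coriolis force deflects motion to the left, so the geostrophic wind blows 90° to the left of the pressure-gradient force (low pressure on the right).
Rotating 135° by 90° counterclockwise gives 045° — the wind blows toward the northeast.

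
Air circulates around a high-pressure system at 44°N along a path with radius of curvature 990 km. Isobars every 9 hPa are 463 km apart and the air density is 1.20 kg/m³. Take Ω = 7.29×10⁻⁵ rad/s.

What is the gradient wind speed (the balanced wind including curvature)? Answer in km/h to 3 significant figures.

Coriolis parameter at 44°N:
f = 2Ω sin φ = 2 × 7.29×10⁻⁵ × sin 44° = 1.01×10⁻⁴ s⁻¹
Pressure gradient: |∂P/∂n| = 900 Pa / 463000 m = 1.94×10⁻³ Pa/m
Geostrophic speed: V_g = |∂P/∂n|/(fρ) = 1.94×10⁻³/(1.01×10⁻⁴ × 1.20) = 16.0 m/s
Around a high, pressure-gradient force acts outward with centrifugal, so Coriolis balances both:
fV = (1/ρ)|∂P/∂n| + V²/R  →  V² − fR·V + fR·V_g = 0
With fR = 1.01×10⁻⁴ × 990×10³ m = 100 m/s:
V = [fR − √((fR)² − 4 fR V_g)]/2 = [100 − √(100² − 4×100×16)]/2 = 20 m/s
Supergeostrophic (V > V_g = 16 m/s), as expected around a high.
Converting: 20 m/s × 3.6 = 71.9 km/h

71.9 km/h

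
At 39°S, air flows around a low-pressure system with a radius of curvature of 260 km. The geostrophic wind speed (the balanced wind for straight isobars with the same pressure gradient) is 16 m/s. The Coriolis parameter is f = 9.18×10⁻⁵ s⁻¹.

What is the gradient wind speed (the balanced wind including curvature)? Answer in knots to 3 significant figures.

21.3 knots

Around a low, centrifugal force acts outward with Coriolis, so pressure-gradient force balances both:
(1/ρ)|∂P/∂n| = fV + V²/R  →  V² + fR·V − fR·V_g = 0
With fR = 9.18×10⁻⁵ × 260×10³ m = 23.9 m/s:
V = [−fR + √((fR)² + 4 fR V_g)]/2 = [−23.9 + √(23.9² + 4×23.9×16)]/2 = 11 m/s
Subgeostrophic (V < V_g = 16 m/s), as expected around a low.
Converting: 11 m/s × 1.944 = 21.3 knots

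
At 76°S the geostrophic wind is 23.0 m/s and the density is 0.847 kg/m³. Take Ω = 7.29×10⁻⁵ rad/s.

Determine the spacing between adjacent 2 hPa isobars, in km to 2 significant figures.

Coriolis parameter at 76°S:
f = 2Ω sin φ = 2 × 7.29×10⁻⁵ × sin 76° = 1.41×10⁻⁴ s⁻¹
Geostrophic balance rearranged: |∂P/∂n| = f ρ V_g
|∂P/∂n| = 1.41×10⁻⁴ × 0.847 × 23.0 = 2.76×10⁻³ Pa/m
Isobar spacing: Δn = ΔP/|∂P/∂n| = 200 Pa / 2.76×10⁻³ Pa/m = 72570 m ≈ 73 km

73 km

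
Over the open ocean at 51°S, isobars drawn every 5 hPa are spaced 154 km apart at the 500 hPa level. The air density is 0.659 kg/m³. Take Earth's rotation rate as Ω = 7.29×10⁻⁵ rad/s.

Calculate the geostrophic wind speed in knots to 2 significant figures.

85 knots

Coriolis parameter at 51°S:
f = 2Ω sin φ = 2 × 7.29×10⁻⁵ × sin 51° = 1.13×10⁻⁴ s⁻¹
Pressure gradient: |∂P/∂n| = 500 Pa / 154000 m = 3.25×10⁻³ Pa/m
Geostrophic balance (pressure-gradient force = Coriolis force):
V_g = (1/(fρ)) |∂P/∂n| = 3.25×10⁻³ / (1.13×10⁻⁴ × 0.659) = 43.5 m/s
Converting: 43.5 m/s × 1.944 = 85 knots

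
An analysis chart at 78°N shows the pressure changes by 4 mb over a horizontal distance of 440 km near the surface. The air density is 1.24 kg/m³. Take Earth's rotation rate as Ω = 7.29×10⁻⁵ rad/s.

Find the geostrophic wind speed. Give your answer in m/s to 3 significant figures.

Coriolis parameter at 78°N:
f = 2Ω sin φ = 2 × 7.29×10⁻⁵ × sin 78° = 1.43×10⁻⁴ s⁻¹
Pressure gradient: |∂P/∂n| = 400 Pa / 440000 m = 9.09×10⁻⁴ Pa/m
Geostrophic balance (pressure-gradient force = Coriolis force):
V_g = (1/(fρ)) |∂P/∂n| = 9.09×10⁻⁴ / (1.43×10⁻⁴ × 1.24) = 5.14 m/s

5.14 m/s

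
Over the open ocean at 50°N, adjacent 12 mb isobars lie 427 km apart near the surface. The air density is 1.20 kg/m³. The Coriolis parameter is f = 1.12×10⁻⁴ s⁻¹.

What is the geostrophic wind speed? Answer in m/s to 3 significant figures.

Pressure gradient: |∂P/∂n| = 1200 Pa / 427000 m = 2.81×10⁻³ Pa/m
Geostrophic balance (pressure-gradient force = Coriolis force):
V_g = (1/(fρ)) |∂P/∂n| = 2.81×10⁻³ / (1.12×10⁻⁴ × 1.20) = 20.9 m/s

20.9 m/s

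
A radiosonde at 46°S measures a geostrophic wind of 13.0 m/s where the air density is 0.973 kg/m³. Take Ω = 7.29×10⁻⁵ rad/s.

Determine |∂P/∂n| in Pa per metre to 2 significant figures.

Coriolis parameter at 46°S:
f = 2Ω sin φ = 2 × 7.29×10⁻⁵ × sin 46° = 1.05×10⁻⁴ s⁻¹
Geostrophic balance rearranged: |∂P/∂n| = f ρ V_g
|∂P/∂n| = 1.05×10⁻⁴ × 0.973 × 13.0 = 1.33×10⁻³ Pa/m

1.3×10⁻³ Pa/m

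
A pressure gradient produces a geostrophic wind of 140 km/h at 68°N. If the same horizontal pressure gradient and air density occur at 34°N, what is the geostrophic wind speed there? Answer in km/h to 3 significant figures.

With the same pressure gradient and density, V_g ∝ 1/f ∝ 1/sin φ.
V₂ = V₁ · sin φ₁ / sin φ₂ = 140 × sin 68° / sin 34°
V₂ = 140 × 0.9272/0.5592 = 232 km/h

232 km/h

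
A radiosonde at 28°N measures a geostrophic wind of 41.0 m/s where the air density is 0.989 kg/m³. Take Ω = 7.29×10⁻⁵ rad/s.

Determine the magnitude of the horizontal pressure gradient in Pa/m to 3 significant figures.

2.78×10⁻³ Pa/m

Coriolis parameter at 28°N:
f = 2Ω sin φ = 2 × 7.29×10⁻⁵ × sin 28° = 6.84×10⁻⁵ s⁻¹
Geostrophic balance rearranged: |∂P/∂n| = f ρ V_g
|∂P/∂n| = 6.84×10⁻⁵ × 0.989 × 41.0 = 2.78×10⁻³ Pa/m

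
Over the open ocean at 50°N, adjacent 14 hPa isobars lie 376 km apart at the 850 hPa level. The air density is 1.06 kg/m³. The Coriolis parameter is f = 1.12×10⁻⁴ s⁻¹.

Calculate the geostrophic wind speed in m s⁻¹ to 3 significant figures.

31.4 m s⁻¹

Pressure gradient: |∂P/∂n| = 1400 Pa / 376000 m = 3.72×10⁻³ Pa/m
Geostrophic balance (pressure-gradient force = Coriolis force):
V_g = (1/(fρ)) |∂P/∂n| = 3.72×10⁻³ / (1.12×10⁻⁴ × 1.06) = 31.4 m/s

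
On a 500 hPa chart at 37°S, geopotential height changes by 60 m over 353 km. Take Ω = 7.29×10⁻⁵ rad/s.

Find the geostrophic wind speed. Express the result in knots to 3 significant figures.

36.9 knots

Coriolis parameter at 37°S:
f = 2Ω sin φ = 2 × 7.29×10⁻⁵ × sin 37° = 8.77×10⁻⁵ s⁻¹
Height gradient: |∂Z/∂n| = 60 m / 353000 m = 1.70×10⁻⁴
On a pressure surface, geostrophic balance gives V_g = (g/f)|∂Z/∂n|:
V_g = 9.81 × 1.70×10⁻⁴ / 8.77×10⁻⁵ = 19.0 m/s
Converting: 19.0 m/s × 1.944 = 36.9 knots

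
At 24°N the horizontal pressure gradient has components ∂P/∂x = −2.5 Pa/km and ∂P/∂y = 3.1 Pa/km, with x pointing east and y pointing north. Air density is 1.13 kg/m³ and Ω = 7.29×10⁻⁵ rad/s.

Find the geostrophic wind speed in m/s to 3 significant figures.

59.4 m/s

Coriolis parameter at 24°N:
f = 2Ω sin φ = 2 × 7.29×10⁻⁵ × sin 24° = 5.93×10⁻⁵ s⁻¹
Component geostrophic relations (x east, y north):
u_g = −(1/(fρ)) ∂P/∂y,  v_g = (1/(fρ)) ∂P/∂x
u_g = −(3.1×10⁻³)/(5.93×10⁻⁵ × 1.13) = −46.3 m/s;  v_g = (−2.5×10⁻³)/(5.93×10⁻⁵ × 1.13) = −37.3 m/s
|V_g| = √(u_g² + v_g²) = 59.4 m/s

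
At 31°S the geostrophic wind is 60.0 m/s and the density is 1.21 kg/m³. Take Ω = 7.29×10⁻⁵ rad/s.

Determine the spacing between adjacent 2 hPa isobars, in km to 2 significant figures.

37 km

Coriolis parameter at 31°S:
f = 2Ω sin φ = 2 × 7.29×10⁻⁵ × sin 31° = 7.51×10⁻⁵ s⁻¹
Geostrophic balance rearranged: |∂P/∂n| = f ρ V_g
|∂P/∂n| = 7.51×10⁻⁵ × 1.21 × 60.0 = 5.45×10⁻³ Pa/m
Isobar spacing: Δn = ΔP/|∂P/∂n| = 200 Pa / 5.45×10⁻³ Pa/m = 36686 m ≈ 37 km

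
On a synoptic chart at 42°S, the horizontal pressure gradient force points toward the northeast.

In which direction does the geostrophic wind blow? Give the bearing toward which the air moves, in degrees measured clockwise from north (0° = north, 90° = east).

The pressure-gradient force points toward the northeast (bearing 045°).
Geostrophic balance: in the Southern Hemisphere the Coriolis force deflects motion to the left, so the geostrophic wind blows 90° to the left of the pressure-gradient force (low pressure on the right).
Rotating 045° by 90° counterclockwise gives 315° — the wind blows toward the northwest.

315°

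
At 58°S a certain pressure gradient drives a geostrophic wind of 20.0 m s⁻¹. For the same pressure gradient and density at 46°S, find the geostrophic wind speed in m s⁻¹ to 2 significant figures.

With the same pressure gradient and density, V_g ∝ 1/f ∝ 1/sin φ.
V₂ = V₁ · sin φ₁ / sin φ₂ = 20.0 × sin 58° / sin 46°
V₂ = 20.0 × 0.8480/0.7193 = 24 m s⁻¹

24 m s⁻¹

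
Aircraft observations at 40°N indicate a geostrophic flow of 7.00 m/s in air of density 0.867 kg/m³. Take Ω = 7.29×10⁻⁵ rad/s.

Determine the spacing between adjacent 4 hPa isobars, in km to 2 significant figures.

700 km

Coriolis parameter at 40°N:
f = 2Ω sin φ = 2 × 7.29×10⁻⁵ × sin 40° = 9.37×10⁻⁵ s⁻¹
Geostrophic balance rearranged: |∂P/∂n| = f ρ V_g
|∂P/∂n| = 9.37×10⁻⁵ × 0.867 × 7.00 = 5.69×10⁻⁴ Pa/m
Isobar spacing: Δn = ΔP/|∂P/∂n| = 400 Pa / 5.69×10⁻⁴ Pa/m = 703263 m ≈ 700 km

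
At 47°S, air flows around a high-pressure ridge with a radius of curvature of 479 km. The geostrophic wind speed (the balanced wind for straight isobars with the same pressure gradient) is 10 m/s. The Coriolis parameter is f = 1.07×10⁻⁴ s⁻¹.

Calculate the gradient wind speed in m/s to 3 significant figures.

13.6 m/s

Around a high, pressure-gradient force acts outward with centrifugal, so Coriolis balances both:
fV = (1/ρ)|∂P/∂n| + V²/R  →  V² − fR·V + fR·V_g = 0
With fR = 1.07×10⁻⁴ × 479×10³ m = 51.3 m/s:
V = [fR − √((fR)² − 4 fR V_g)]/2 = [51.3 − √(51.3² − 4×51.3×10)]/2 = 13.6 m/s
Supergeostrophic (V > V_g = 10 m/s), as expected around a high.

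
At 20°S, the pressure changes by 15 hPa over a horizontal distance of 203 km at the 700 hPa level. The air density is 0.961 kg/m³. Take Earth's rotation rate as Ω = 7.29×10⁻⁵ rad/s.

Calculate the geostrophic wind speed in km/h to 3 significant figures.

Coriolis parameter at 20°S:
f = 2Ω sin φ = 2 × 7.29×10⁻⁵ × sin 20° = 4.99×10⁻⁵ s⁻¹
Pressure gradient: |∂P/∂n| = 1500 Pa / 203000 m = 7.39×10⁻³ Pa/m
Geostrophic balance (pressure-gradient force = Coriolis force):
V_g = (1/(fρ)) |∂P/∂n| = 7.39×10⁻³ / (4.99×10⁻⁵ × 0.961) = 154 m/s
Converting: 154 m/s × 3.6 = 555 km/h

555 km/h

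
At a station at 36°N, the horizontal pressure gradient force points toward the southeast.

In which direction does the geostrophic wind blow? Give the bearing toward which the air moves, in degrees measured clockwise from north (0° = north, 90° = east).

The pressure-gradient force points toward the southeast (bearing 135°).
Geostrophic balance: in the Northern Hemisphere the Coriolis force deflects motion to the right, so the geostrophic wind blows 90° to the right of the pressure-gradient force (low pressure on the left).
Rotating 135° by 90° clockwise gives 225° — the wind blows toward the southwest.

225°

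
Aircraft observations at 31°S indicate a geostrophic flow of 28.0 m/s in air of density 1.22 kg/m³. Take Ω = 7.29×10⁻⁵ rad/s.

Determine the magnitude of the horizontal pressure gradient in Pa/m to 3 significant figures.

Coriolis parameter at 31°S:
f = 2Ω sin φ = 2 × 7.29×10⁻⁵ × sin 31° = 7.51×10⁻⁵ s⁻¹
Geostrophic balance rearranged: |∂P/∂n| = f ρ V_g
|∂P/∂n| = 7.51×10⁻⁵ × 1.22 × 28.0 = 2.57×10⁻³ Pa/m

2.57×10⁻³ Pa/m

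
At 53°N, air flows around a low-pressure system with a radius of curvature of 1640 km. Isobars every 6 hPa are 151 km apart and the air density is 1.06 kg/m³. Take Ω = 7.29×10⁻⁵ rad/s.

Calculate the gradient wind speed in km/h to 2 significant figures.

100 km/h

Coriolis parameter at 53°N:
f = 2Ω sin φ = 2 × 7.29×10⁻⁵ × sin 53° = 1.16×10⁻⁴ s⁻¹
Pressure gradient: |∂P/∂n| = 600 Pa / 151000 m = 3.97×10⁻³ Pa/m
Geostrophic speed: V_g = |∂P/∂n|/(fρ) = 3.97×10⁻³/(1.16×10⁻⁴ × 1.06) = 32.2 m/s
Around a low, centrifugal force acts outward with Coriolis, so pressure-gradient force balances both:
(1/ρ)|∂P/∂n| = fV + V²/R  →  V² + fR·V − fR·V_g = 0
With fR = 1.16×10⁻⁴ × 1640×10³ m = 191 m/s:
V = [−fR + √((fR)² + 4 fR V_g)]/2 = [−191 + √(191² + 4×191×32.2)]/2 = 28.1 m/s
Subgeostrophic (V < V_g = 32.2 m/s), as expected around a low.
Converting: 28.1 m/s × 3.6 = 100 km/h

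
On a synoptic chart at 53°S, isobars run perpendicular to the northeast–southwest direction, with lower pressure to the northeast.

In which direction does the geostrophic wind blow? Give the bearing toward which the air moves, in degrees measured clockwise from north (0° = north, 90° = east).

315°

The pressure-gradient force points toward the northeast (bearing 045°).
Geostrophic balance: in the Southern Hemisphere the Coriolis force deflects motion to the left, so the geostrophic wind blows 90° to the left of the pressure-gradient force (low pressure on the right).
Rotating 045° by 90° counterclockwise gives 315° — the wind blows toward the northwest.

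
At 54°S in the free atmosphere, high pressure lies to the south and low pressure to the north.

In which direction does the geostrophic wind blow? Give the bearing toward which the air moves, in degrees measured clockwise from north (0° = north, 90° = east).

270°

The pressure-gradient force points toward the north (bearing 000°).
Geostrophic balance: in the Southern Hemisphere the Coriolis force deflects motion to the left, so the geostrophic wind blows 90° to the left of the pressure-gradient force (low pressure on the right).
Rotating 000° by 90° counterclockwise gives 270° — the wind blows toward the west.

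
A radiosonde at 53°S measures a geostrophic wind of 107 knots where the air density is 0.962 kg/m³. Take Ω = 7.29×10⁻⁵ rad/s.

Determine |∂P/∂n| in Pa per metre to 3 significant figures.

Coriolis parameter at 53°S:
f = 2Ω sin φ = 2 × 7.29×10⁻⁵ × sin 53° = 1.16×10⁻⁴ s⁻¹
Wind speed in SI: 107 knots = 55.0 m/s
Geostrophic balance rearranged: |∂P/∂n| = f ρ V_g
|∂P/∂n| = 1.16×10⁻⁴ × 0.962 × 55.0 = 6.17×10⁻³ Pa/m

6.17×10⁻³ Pa/m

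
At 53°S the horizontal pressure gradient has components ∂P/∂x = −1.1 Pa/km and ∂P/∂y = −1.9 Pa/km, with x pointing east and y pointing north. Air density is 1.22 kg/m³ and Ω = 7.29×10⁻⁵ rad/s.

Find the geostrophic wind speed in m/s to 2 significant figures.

Coriolis parameter at 53°S:
f = 2Ω sin φ = 2 × 7.29×10⁻⁵ × sin 53° = 1.16×10⁻⁴ s⁻¹
In the Southern Hemisphere f is negative: f = −1.16×10⁻⁴ s⁻¹.
Component geostrophic relations (x east, y north):
u_g = −(1/(fρ)) ∂P/∂y,  v_g = (1/(fρ)) ∂P/∂x
u_g = −(−1.9×10⁻³)/(−1.16×10⁻⁴ × 1.22) = −13.4 m/s;  v_g = (−1.1×10⁻³)/(−1.16×10⁻⁴ × 1.22) = 7.74 m/s
|V_g| = √(u_g² + v_g²) = 15.5 m/s

15 m/s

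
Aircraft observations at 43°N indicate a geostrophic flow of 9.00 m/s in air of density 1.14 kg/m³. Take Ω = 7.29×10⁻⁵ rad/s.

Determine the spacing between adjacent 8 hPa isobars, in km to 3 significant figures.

784 km

Coriolis parameter at 43°N:
f = 2Ω sin φ = 2 × 7.29×10⁻⁵ × sin 43° = 9.94×10⁻⁵ s⁻¹
Geostrophic balance rearranged: |∂P/∂n| = f ρ V_g
|∂P/∂n| = 9.94×10⁻⁵ × 1.14 × 9.00 = 1.02×10⁻³ Pa/m
Isobar spacing: Δn = ΔP/|∂P/∂n| = 800 Pa / 1.02×10⁻³ Pa/m = 784155 m ≈ 784 km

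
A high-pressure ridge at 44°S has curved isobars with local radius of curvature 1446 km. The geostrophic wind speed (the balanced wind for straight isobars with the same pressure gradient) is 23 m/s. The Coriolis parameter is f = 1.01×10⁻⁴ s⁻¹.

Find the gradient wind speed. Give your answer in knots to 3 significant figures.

55.6 knots

Around a high, pressure-gradient force acts outward with centrifugal, so Coriolis balances both:
fV = (1/ρ)|∂P/∂n| + V²/R  →  V² − fR·V + fR·V_g = 0
With fR = 1.01×10⁻⁴ × 1446×10³ m = 146 m/s:
V = [fR − √((fR)² − 4 fR V_g)]/2 = [146 − √(146² − 4×146×23)]/2 = 28.6 m/s
Supergeostrophic (V > V_g = 23 m/s), as expected around a high.
Converting: 28.6 m/s × 1.944 = 55.6 knots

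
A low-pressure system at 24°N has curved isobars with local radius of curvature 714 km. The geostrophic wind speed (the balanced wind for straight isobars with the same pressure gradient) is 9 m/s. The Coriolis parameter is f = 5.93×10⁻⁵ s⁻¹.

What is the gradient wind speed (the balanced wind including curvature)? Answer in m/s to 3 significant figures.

7.63 m/s

Around a low, centrifugal force acts outward with Coriolis, so pressure-gradient force balances both:
(1/ρ)|∂P/∂n| = fV + V²/R  →  V² + fR·V − fR·V_g = 0
With fR = 5.93×10⁻⁵ × 714×10³ m = 42.3 m/s:
V = [−fR + √((fR)² + 4 fR V_g)]/2 = [−42.3 + √(42.3² + 4×42.3×9)]/2 = 7.63 m/s
Subgeostrophic (V < V_g = 9 m/s), as expected around a low.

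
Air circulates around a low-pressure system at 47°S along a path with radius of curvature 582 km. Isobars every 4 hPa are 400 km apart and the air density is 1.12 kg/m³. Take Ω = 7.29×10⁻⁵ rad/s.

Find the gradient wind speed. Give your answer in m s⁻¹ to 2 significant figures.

Coriolis parameter at 47°S:
f = 2Ω sin φ = 2 × 7.29×10⁻⁵ × sin 47° = 1.07×10⁻⁴ s⁻¹
Pressure gradient: |∂P/∂n| = 400 Pa / 400000 m = 1.00×10⁻³ Pa/m
Geostrophic speed: V_g = |∂P/∂n|/(fρ) = 1.00×10⁻³/(1.07×10⁻⁴ × 1.12) = 8.37 m/s
Around a low, centrifugal force acts outward with Coriolis, so pressure-gradient force balances both:
(1/ρ)|∂P/∂n| = fV + V²/R  →  V² + fR·V − fR·V_g = 0
With fR = 1.07×10⁻⁴ × 582×10³ m = 62.1 m/s:
V = [−fR + √((fR)² + 4 fR V_g)]/2 = [−62.1 + √(62.1² + 4×62.1×8.37)]/2 = 7.47 m/s
Subgeostrophic (V < V_g = 8.37 m/s), as expected around a low.

7.5 m s⁻¹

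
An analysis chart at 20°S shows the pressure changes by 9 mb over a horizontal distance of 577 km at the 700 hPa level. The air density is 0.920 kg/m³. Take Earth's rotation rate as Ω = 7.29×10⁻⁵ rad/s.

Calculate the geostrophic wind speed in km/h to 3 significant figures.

Coriolis parameter at 20°S:
f = 2Ω sin φ = 2 × 7.29×10⁻⁵ × sin 20° = 4.99×10⁻⁵ s⁻¹
Pressure gradient: |∂P/∂n| = 900 Pa / 577000 m = 1.56×10⁻³ Pa/m
Geostrophic balance (pressure-gradient force = Coriolis force):
V_g = (1/(fρ)) |∂P/∂n| = 1.56×10⁻³ / (4.99×10⁻⁵ × 0.920) = 34.0 m/s
Converting: 34.0 m/s × 3.6 = 122 km/h

122 km/h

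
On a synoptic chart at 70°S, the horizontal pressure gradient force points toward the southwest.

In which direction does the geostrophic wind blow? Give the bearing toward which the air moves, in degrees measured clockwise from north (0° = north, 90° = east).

135°

The pressure-gradient force points toward the southwest (bearing 225°).
Geostrophic balance: in the Southern Hemisphere the Coriolis force deflects motion to the left, so the geostrophic wind blows 90° to the left of the pressure-gradient force (low pressure on the right).
Rotating 225° by 90° counterclockwise gives 135° — the wind blows toward the southeast.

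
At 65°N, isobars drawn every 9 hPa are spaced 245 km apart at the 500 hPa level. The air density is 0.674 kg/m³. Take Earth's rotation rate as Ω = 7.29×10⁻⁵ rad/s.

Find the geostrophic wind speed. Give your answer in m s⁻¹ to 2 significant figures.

Coriolis parameter at 65°N:
f = 2Ω sin φ = 2 × 7.29×10⁻⁵ × sin 65° = 1.32×10⁻⁴ s⁻¹
Pressure gradient: |∂P/∂n| = 900 Pa / 245000 m = 3.67×10⁻³ Pa/m
Geostrophic balance (pressure-gradient force = Coriolis force):
V_g = (1/(fρ)) |∂P/∂n| = 3.67×10⁻³ / (1.32×10⁻⁴ × 0.674) = 41.2 m/s

41 m s⁻¹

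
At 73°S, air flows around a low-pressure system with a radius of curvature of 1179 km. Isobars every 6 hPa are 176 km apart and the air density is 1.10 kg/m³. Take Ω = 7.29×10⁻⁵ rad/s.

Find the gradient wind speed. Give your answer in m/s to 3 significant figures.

Coriolis parameter at 73°S:
f = 2Ω sin φ = 2 × 7.29×10⁻⁵ × sin 73° = 1.39×10⁻⁴ s⁻¹
Pressure gradient: |∂P/∂n| = 600 Pa / 176000 m = 3.41×10⁻³ Pa/m
Geostrophic speed: V_g = |∂P/∂n|/(fρ) = 3.41×10⁻³/(1.39×10⁻⁴ × 1.10) = 22.2 m/s
Around a low, centrifugal force acts outward with Coriolis, so pressure-gradient force balances both:
(1/ρ)|∂P/∂n| = fV + V²/R  →  V² + fR·V − fR·V_g = 0
With fR = 1.39×10⁻⁴ × 1179×10³ m = 164 m/s:
V = [−fR + √((fR)² + 4 fR V_g)]/2 = [−164 + √(164² + 4×164×22.2)]/2 = 19.8 m/s
Subgeostrophic (V < V_g = 22.2 m/s), as expected around a low.

19.8 m/s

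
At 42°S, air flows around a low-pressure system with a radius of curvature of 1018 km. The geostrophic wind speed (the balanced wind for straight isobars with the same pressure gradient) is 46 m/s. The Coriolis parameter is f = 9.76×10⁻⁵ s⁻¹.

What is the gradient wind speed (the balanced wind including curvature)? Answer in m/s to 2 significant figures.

34 m/s

Around a low, centrifugal force acts outward with Coriolis, so pressure-gradient force balances both:
(1/ρ)|∂P/∂n| = fV + V²/R  →  V² + fR·V − fR·V_g = 0
With fR = 9.76×10⁻⁵ × 1018×10³ m = 99.4 m/s:
V = [−fR + √((fR)² + 4 fR V_g)]/2 = [−99.4 + √(99.4² + 4×99.4×46)]/2 = 34.2 m/s
Subgeostrophic (V < V_g = 46 m/s), as expected around a low.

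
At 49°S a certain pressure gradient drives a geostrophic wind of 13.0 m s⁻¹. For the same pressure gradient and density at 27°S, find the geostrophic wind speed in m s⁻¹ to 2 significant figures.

22 m s⁻¹

With the same pressure gradient and density, V_g ∝ 1/f ∝ 1/sin φ.
V₂ = V₁ · sin φ₁ / sin φ₂ = 13.0 × sin 49° / sin 27°
V₂ = 13.0 × 0.7547/0.4540 = 22 m s⁻¹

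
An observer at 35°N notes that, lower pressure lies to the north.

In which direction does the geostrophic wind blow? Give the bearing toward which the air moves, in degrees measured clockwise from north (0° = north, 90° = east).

The pressure-gradient force points toward the north (bearing 000°).
Geostrophic balance: in the Northern Hemisphere the Coriolis force deflects motion to the right, so the geostrophic wind blows 90° to the right of the pressure-gradient force (low pressure on the left).
Rotating 000° by 90° clockwise gives 090° — the wind blows toward the east.

090°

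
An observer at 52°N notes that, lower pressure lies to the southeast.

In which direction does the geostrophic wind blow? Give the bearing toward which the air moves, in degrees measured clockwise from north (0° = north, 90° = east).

225°

The pressure-gradient force points toward the southeast (bearing 135°).
Geostrophic balance: in the Northern Hemisphere the Coriolis force deflects motion to the right, so the geostrophic wind blows 90° to the right of the pressure-gradient force (low pressure on the left).
Rotating 135° by 90° clockwise gives 225° — the wind blows toward the southwest.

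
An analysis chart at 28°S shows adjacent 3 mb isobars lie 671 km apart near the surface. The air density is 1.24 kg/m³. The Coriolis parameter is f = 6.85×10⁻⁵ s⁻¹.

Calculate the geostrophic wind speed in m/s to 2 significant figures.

Pressure gradient: |∂P/∂n| = 300 Pa / 671000 m = 4.47×10⁻⁴ Pa/m
Geostrophic balance (pressure-gradient force = Coriolis force):
V_g = (1/(fρ)) |∂P/∂n| = 4.47×10⁻⁴ / (6.85×10⁻⁵ × 1.24) = 5.26 m/s

5.3 m/s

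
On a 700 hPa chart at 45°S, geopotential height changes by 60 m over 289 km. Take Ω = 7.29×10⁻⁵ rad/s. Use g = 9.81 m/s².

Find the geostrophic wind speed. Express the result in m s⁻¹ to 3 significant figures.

Coriolis parameter at 45°S:
f = 2Ω sin φ = 2 × 7.29×10⁻⁵ × sin 45° = 1.03×10⁻⁴ s⁻¹
Height gradient: |∂Z/∂n| = 60 m / 289000 m = 2.08×10⁻⁴
On a pressure surface, geostrophic balance gives V_g = (g/f)|∂Z/∂n|:
V_g = 9.81 × 2.08×10⁻⁴ / 1.03×10⁻⁴ = 19.8 m/s

19.8 m s⁻¹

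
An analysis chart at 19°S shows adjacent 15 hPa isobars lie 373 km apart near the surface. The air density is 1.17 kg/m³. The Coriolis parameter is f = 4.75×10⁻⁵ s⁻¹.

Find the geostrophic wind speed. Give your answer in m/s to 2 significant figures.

72 m/s

Pressure gradient: |∂P/∂n| = 1500 Pa / 373000 m = 4.02×10⁻³ Pa/m
Geostrophic balance (pressure-gradient force = Coriolis force):
V_g = (1/(fρ)) |∂P/∂n| = 4.02×10⁻³ / (4.75×10⁻⁵ × 1.17) = 72.4 m/s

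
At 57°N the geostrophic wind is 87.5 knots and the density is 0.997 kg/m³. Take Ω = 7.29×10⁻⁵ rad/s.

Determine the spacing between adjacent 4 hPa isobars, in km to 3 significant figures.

Coriolis parameter at 57°N:
f = 2Ω sin φ = 2 × 7.29×10⁻⁵ × sin 57° = 1.22×10⁻⁴ s⁻¹
Wind speed in SI: 87.5 knots = 45.0 m/s
Geostrophic balance rearranged: |∂P/∂n| = f ρ V_g
|∂P/∂n| = 1.22×10⁻⁴ × 0.997 × 45.0 = 5.49×10⁻³ Pa/m
Isobar spacing: Δn = ΔP/|∂P/∂n| = 400 Pa / 5.49×10⁻³ Pa/m = 72890 m ≈ 72.9 km

72.9 km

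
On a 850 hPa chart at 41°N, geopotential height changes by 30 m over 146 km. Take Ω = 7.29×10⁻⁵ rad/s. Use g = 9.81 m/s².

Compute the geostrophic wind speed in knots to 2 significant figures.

Coriolis parameter at 41°N:
f = 2Ω sin φ = 2 × 7.29×10⁻⁵ × sin 41° = 9.57×10⁻⁵ s⁻¹
Height gradient: |∂Z/∂n| = 30 m / 146000 m = 2.05×10⁻⁴
On a pressure surface, geostrophic balance gives V_g = (g/f)|∂Z/∂n|:
V_g = 9.81 × 2.05×10⁻⁴ / 9.57×10⁻⁵ = 21.1 m/s
Converting: 21.1 m/s × 1.944 = 41 knots

41 knots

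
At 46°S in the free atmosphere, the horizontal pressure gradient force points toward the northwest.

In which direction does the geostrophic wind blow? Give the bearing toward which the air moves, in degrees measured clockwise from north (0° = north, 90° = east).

The pressure-gradient force points toward the northwest (bearing 315°).
Geostrophic balance: in the Southern Hemisphere the Coriolis force deflects motion to the left, so the geostrophic wind blows 90° to the left of the pressure-gradient force (low pressure on the right).
Rotating 315° by 90° counterclockwise gives 225° — the wind blows toward the southwest.

225°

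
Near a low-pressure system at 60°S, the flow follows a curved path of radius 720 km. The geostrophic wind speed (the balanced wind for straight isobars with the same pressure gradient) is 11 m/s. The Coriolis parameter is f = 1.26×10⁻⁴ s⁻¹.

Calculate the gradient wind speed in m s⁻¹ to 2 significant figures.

9.9 m s⁻¹

Around a low, centrifugal force acts outward with Coriolis, so pressure-gradient force balances both:
(1/ρ)|∂P/∂n| = fV + V²/R  →  V² + fR·V − fR·V_g = 0
With fR = 1.26×10⁻⁴ × 720×10³ m = 90.7 m/s:
V = [−fR + √((fR)² + 4 fR V_g)]/2 = [−90.7 + √(90.7² + 4×90.7×11)]/2 = 9.92 m/s
Subgeostrophic (V < V_g = 11 m/s), as expected around a low.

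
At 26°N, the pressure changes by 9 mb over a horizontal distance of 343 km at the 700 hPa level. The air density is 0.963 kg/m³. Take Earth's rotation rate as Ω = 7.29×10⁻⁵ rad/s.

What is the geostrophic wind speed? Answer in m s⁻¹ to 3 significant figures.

Coriolis parameter at 26°N:
f = 2Ω sin φ = 2 × 7.29×10⁻⁵ × sin 26° = 6.39×10⁻⁵ s⁻¹
Pressure gradient: |∂P/∂n| = 900 Pa / 343000 m = 2.62×10⁻³ Pa/m
Geostrophic balance (pressure-gradient force = Coriolis force):
V_g = (1/(fρ)) |∂P/∂n| = 2.62×10⁻³ / (6.39×10⁻⁵ × 0.963) = 42.6 m/s

42.6 m s⁻¹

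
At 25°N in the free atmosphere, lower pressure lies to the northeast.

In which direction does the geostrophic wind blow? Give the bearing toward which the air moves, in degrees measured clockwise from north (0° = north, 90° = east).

135°

The pressure-gradient force points toward the northeast (bearing 045°).
Geostrophic balance: in the Northern Hemisphere the Coriolis force deflects motion to the right, so the geostrophic wind blows 90° to the right of the pressure-gradient force (low pressure on the left).
Rotating 045° by 90° clockwise gives 135° — the wind blows toward the southeast.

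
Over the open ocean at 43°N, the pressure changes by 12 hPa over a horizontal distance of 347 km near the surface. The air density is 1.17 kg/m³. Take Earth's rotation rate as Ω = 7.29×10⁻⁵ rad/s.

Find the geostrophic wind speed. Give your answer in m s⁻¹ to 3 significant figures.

29.7 m s⁻¹

Coriolis parameter at 43°N:
f = 2Ω sin φ = 2 × 7.29×10⁻⁵ × sin 43° = 9.94×10⁻⁵ s⁻¹
Pressure gradient: |∂P/∂n| = 1200 Pa / 347000 m = 3.46×10⁻³ Pa/m
Geostrophic balance (pressure-gradient force = Coriolis force):
V_g = (1/(fρ)) |∂P/∂n| = 3.46×10⁻³ / (9.94×10⁻⁵ × 1.17) = 29.7 m/s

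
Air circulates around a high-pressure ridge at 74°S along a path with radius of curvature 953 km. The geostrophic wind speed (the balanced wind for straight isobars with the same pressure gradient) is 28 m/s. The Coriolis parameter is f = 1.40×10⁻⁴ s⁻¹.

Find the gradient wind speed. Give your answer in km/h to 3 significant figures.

144 km/h

Around a high, pressure-gradient force acts outward with centrifugal, so Coriolis balances both:
fV = (1/ρ)|∂P/∂n| + V²/R  →  V² − fR·V + fR·V_g = 0
With fR = 1.40×10⁻⁴ × 953×10³ m = 133 m/s:
V = [fR − √((fR)² − 4 fR V_g)]/2 = [133 − √(133² − 4×133×28)]/2 = 40 m/s
Supergeostrophic (V > V_g = 28 m/s), as expected around a high.
Converting: 40 m/s × 3.6 = 144 km/h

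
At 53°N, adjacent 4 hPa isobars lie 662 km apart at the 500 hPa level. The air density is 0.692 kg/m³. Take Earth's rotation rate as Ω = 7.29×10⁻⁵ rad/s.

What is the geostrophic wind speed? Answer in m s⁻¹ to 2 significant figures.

7.5 m s⁻¹

Coriolis parameter at 53°N:
f = 2Ω sin φ = 2 × 7.29×10⁻⁵ × sin 53° = 1.16×10⁻⁴ s⁻¹
Pressure gradient: |∂P/∂n| = 400 Pa / 662000 m = 6.04×10⁻⁴ Pa/m
Geostrophic balance (pressure-gradient force = Coriolis force):
V_g = (1/(fρ)) |∂P/∂n| = 6.04×10⁻⁴ / (1.16×10⁻⁴ × 0.692) = 7.50 m/s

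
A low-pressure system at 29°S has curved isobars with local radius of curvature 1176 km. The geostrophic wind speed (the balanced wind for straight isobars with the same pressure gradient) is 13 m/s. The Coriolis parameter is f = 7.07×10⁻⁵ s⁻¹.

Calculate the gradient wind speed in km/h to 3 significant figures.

Around a low, centrifugal force acts outward with Coriolis, so pressure-gradient force balances both:
(1/ρ)|∂P/∂n| = fV + V²/R  →  V² + fR·V − fR·V_g = 0
With fR = 7.07×10⁻⁵ × 1176×10³ m = 83.1 m/s:
V = [−fR + √((fR)² + 4 fR V_g)]/2 = [−83.1 + √(83.1² + 4×83.1×13)]/2 = 11.4 m/s
Subgeostrophic (V < V_g = 13 m/s), as expected around a low.
Converting: 11.4 m/s × 3.6 = 41.1 km/h

41.1 km/h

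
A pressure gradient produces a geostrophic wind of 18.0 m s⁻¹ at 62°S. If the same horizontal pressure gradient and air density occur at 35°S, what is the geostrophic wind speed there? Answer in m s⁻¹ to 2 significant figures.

28 m s⁻¹

With the same pressure gradient and density, V_g ∝ 1/f ∝ 1/sin φ.
V₂ = V₁ · sin φ₁ / sin φ₂ = 18.0 × sin 62° / sin 35°
V₂ = 18.0 × 0.8829/0.5736 = 28 m s⁻¹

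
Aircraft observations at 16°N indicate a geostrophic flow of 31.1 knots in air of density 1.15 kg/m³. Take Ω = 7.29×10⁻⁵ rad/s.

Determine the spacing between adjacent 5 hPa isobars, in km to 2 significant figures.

Coriolis parameter at 16°N:
f = 2Ω sin φ = 2 × 7.29×10⁻⁵ × sin 16° = 4.02×10⁻⁵ s⁻¹
Wind speed in SI: 31.1 knots = 16.0 m/s
Geostrophic balance rearranged: |∂P/∂n| = f ρ V_g
|∂P/∂n| = 4.02×10⁻⁵ × 1.15 × 16.0 = 7.39×10⁻⁴ Pa/m
Isobar spacing: Δn = ΔP/|∂P/∂n| = 500 Pa / 7.39×10⁻⁴ Pa/m = 676205 m ≈ 680 km

680 km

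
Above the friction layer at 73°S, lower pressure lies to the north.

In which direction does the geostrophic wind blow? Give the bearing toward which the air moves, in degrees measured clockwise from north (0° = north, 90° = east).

The pressure-gradient force points toward the north (bearing 000°).
Geostrophic balance: in the Southern Hemisphere the Coriolis force deflects motion to the left, so the geostrophic wind blows 90° to the left of the pressure-gradient force (low pressure on the right).
Rotating 000° by 90° counterclockwise gives 270° — the wind blows toward the west.

270°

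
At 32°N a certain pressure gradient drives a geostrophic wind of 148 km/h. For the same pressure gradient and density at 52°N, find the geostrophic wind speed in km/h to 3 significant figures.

With the same pressure gradient and density, V_g ∝ 1/f ∝ 1/sin φ.
V₂ = V₁ · sin φ₁ / sin φ₂ = 148 × sin 32° / sin 52°
V₂ = 148 × 0.5299/0.7880 = 99.5 km/h

99.5 km/h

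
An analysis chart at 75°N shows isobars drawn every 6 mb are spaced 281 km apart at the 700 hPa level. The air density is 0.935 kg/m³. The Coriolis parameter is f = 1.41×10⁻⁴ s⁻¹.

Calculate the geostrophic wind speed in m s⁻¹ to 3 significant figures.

16.2 m s⁻¹

Pressure gradient: |∂P/∂n| = 600 Pa / 281000 m = 2.14×10⁻³ Pa/m
Geostrophic balance (pressure-gradient force = Coriolis force):
V_g = (1/(fρ)) |∂P/∂n| = 2.14×10⁻³ / (1.41×10⁻⁴ × 0.935) = 16.2 m/s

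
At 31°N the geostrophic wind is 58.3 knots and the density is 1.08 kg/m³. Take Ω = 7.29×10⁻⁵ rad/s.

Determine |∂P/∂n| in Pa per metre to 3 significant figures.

Coriolis parameter at 31°N:
f = 2Ω sin φ = 2 × 7.29×10⁻⁵ × sin 31° = 7.51×10⁻⁵ s⁻¹
Wind speed in SI: 58.3 knots = 30.0 m/s
Geostrophic balance rearranged: |∂P/∂n| = f ρ V_g
|∂P/∂n| = 7.51×10⁻⁵ × 1.08 × 30.0 = 2.43×10⁻³ Pa/m

2.43×10⁻³ Pa/m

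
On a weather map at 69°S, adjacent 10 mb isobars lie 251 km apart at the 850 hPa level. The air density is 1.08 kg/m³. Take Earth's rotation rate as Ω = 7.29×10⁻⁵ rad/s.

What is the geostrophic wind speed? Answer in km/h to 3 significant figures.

97.6 km/h

Coriolis parameter at 69°S:
f = 2Ω sin φ = 2 × 7.29×10⁻⁵ × sin 69° = 1.36×10⁻⁴ s⁻¹
Pressure gradient: |∂P/∂n| = 1000 Pa / 251000 m = 3.98×10⁻³ Pa/m
Geostrophic balance (pressure-gradient force = Coriolis force):
V_g = (1/(fρ)) |∂P/∂n| = 3.98×10⁻³ / (1.36×10⁻⁴ × 1.08) = 27.1 m/s
Converting: 27.1 m/s × 3.6 = 97.6 km/h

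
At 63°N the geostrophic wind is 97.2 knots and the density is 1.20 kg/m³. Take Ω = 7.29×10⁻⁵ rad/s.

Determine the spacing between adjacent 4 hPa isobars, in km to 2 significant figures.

Coriolis parameter at 63°N:
f = 2Ω sin φ = 2 × 7.29×10⁻⁵ × sin 63° = 1.30×10⁻⁴ s⁻¹
Wind speed in SI: 97.2 knots = 50.0 m/s
Geostrophic balance rearranged: |∂P/∂n| = f ρ V_g
|∂P/∂n| = 1.30×10⁻⁴ × 1.20 × 50.0 = 7.80×10⁻³ Pa/m
Isobar spacing: Δn = ΔP/|∂P/∂n| = 400 Pa / 7.80×10⁻³ Pa/m = 51314 m ≈ 51 km

51 km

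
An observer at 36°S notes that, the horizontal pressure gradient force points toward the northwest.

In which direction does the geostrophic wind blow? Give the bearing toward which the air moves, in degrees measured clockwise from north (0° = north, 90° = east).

The pressure-gradient force points toward the northwest (bearing 315°).
Geostrophic balance: in the Southern Hemisphere the Coriolis force deflects motion to the left, so the geostrophic wind blows 90° to the left of the pressure-gradient force (low pressure on the right).
Rotating 315° by 90° counterclockwise gives 225° — the wind blows toward the southwest.

225°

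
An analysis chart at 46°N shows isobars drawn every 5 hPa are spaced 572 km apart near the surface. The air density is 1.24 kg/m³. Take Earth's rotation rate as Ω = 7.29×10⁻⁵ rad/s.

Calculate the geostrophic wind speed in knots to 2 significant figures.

Coriolis parameter at 46°N:
f = 2Ω sin φ = 2 × 7.29×10⁻⁵ × sin 46° = 1.05×10⁻⁴ s⁻¹
Pressure gradient: |∂P/∂n| = 500 Pa / 572000 m = 8.74×10⁻⁴ Pa/m
Geostrophic balance (pressure-gradient force = Coriolis force):
V_g = (1/(fρ)) |∂P/∂n| = 8.74×10⁻⁴ / (1.05×10⁻⁴ × 1.24) = 6.72 m/s
Converting: 6.72 m/s × 1.944 = 13 knots

13 knots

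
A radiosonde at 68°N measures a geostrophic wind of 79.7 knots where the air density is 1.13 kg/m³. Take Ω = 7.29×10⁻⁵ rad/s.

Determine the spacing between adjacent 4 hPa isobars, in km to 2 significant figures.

64 km

Coriolis parameter at 68°N:
f = 2Ω sin φ = 2 × 7.29×10⁻⁵ × sin 68° = 1.35×10⁻⁴ s⁻¹
Wind speed in SI: 79.7 knots = 41.0 m/s
Geostrophic balance rearranged: |∂P/∂n| = f ρ V_g
|∂P/∂n| = 1.35×10⁻⁴ × 1.13 × 41.0 = 6.26×10⁻³ Pa/m
Isobar spacing: Δn = ΔP/|∂P/∂n| = 400 Pa / 6.26×10⁻³ Pa/m = 63865 m ≈ 64 km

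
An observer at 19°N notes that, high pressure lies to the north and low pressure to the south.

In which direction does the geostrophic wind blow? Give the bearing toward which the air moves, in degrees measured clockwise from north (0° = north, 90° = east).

270°

The pressure-gradient force points toward the south (bearing 180°).
Geostrophic balance: in the Northern Hemisphere the Coriolis force deflects motion to the right, so the geostrophic wind blows 90° to the right of the pressure-gradient force (low pressure on the left).
Rotating 180° by 90° clockwise gives 270° — the wind blows toward the west.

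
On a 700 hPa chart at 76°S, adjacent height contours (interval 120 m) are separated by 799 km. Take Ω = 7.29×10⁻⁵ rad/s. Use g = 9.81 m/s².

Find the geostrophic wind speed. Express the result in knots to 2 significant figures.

20 knots

Coriolis parameter at 76°S:
f = 2Ω sin φ = 2 × 7.29×10⁻⁵ × sin 76° = 1.41×10⁻⁴ s⁻¹
Height gradient: |∂Z/∂n| = 120 m / 799000 m = 1.50×10⁻⁴
On a pressure surface, geostrophic balance gives V_g = (g/f)|∂Z/∂n|:
V_g = 9.81 × 1.50×10⁻⁴ / 1.41×10⁻⁴ = 10.4 m/s
Converting: 10.4 m/s × 1.944 = 20 knots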